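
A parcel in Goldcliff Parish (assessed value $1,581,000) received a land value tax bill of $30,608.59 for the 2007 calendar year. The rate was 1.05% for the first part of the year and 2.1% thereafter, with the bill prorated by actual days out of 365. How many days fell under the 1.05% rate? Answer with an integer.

Let d = days at the first rate; then 365 − d days at the second rate.
$1,581,000 × [1.05%·d + 2.1%·(365−d)] / 365 = $30,608.59
Solving gives d = 57, so the new rate took effect on 27 Feb 2007.

57 days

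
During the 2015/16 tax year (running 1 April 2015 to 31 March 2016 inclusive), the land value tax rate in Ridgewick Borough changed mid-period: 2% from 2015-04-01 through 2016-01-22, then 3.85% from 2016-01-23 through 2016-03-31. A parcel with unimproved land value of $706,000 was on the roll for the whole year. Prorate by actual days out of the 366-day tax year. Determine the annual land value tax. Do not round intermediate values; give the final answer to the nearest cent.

$16,582.32

2015-04-01 to 2016-01-22: 297 days at 2% → $706,000 × 2% × 297/366 = $11,458.0328
2016-01-23 to 2016-03-31: 69 days at 3.85% → $706,000 × 3.85% × 69/366 = $5,124.2869
Total = $16,582.3197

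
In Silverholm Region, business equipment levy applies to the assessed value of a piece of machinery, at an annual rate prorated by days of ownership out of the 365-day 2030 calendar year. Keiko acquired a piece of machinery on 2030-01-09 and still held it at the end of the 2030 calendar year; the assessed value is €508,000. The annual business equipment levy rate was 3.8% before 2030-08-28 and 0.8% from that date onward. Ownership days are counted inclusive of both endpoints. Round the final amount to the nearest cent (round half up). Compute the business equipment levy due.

€13,619.97

2030-01-09 to 2030-08-27: 231 days at 3.8% → €508,000 × 3.8% × 231/365 = €12,217.0521
2030-08-28 to 2030-12-31: 126 days at 0.8% → €508,000 × 0.8% × 126/365 = €1,402.9151
Total = €13,619.9671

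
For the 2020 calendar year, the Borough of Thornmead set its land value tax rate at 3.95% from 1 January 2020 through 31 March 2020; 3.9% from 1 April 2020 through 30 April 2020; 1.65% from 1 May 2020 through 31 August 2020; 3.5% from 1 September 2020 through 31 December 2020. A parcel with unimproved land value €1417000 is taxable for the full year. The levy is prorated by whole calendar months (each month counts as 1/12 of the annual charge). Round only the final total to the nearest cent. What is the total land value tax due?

1 January – 31 March 2020: 3 months at 3.95% → €1417000 × 3.95% × 3/12 = €13992.8750
1 April – 30 April 2020: 1 month at 3.9% → €1417000 × 3.9% × 1/12 = €4605.2500
1 May – 31 August 2020: 4 months at 1.65% → €1417000 × 1.65% × 4/12 = €7793.5000
1 September – 31 December 2020: 4 months at 3.5% → €1417000 × 3.5% × 4/12 = €16531.6667
Total = €42923.2917

€42923.29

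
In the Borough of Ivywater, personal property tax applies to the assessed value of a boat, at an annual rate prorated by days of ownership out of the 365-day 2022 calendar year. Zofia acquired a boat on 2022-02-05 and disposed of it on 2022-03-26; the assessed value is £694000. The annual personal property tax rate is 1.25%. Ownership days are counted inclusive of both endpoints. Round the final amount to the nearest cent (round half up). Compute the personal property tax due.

£1188.36

Days held (2022-02-05 to 2022-03-26): 50 out of 365
Tax = £694000 × 1.25% × 50/365 = £1188.3562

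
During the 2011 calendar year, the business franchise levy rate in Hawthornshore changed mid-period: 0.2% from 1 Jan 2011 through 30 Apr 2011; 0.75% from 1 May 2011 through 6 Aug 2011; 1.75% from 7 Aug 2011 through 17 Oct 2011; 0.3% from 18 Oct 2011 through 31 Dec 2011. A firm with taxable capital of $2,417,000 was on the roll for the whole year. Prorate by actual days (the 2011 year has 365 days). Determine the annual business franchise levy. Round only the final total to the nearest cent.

$16,289.92

1 Jan – 30 Apr 2011: 120 days at 0.2% → $2,417,000 × 0.2% × 120/365 = $1,589.2603
1 May – 6 Aug 2011: 98 days at 0.75% → $2,417,000 × 0.75% × 98/365 = $4,867.1096
7 Aug – 17 Oct 2011: 72 days at 1.75% → $2,417,000 × 1.75% × 72/365 = $8,343.6164
18 Oct – 31 Dec 2011: 75 days at 0.3% → $2,417,000 × 0.3% × 75/365 = $1,489.9315
Total = $16,289.9178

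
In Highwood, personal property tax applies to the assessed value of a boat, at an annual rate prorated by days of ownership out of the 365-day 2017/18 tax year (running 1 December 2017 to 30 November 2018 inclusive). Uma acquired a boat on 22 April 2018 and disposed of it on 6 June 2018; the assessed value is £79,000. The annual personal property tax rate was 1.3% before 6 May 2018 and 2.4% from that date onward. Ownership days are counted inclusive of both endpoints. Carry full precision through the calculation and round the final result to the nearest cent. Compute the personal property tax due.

£205.62

22 April – 5 May 2018: 14 days at 1.3% → £79,000 × 1.3% × 14/365 = £39.3918
6 May – 6 June 2018: 32 days at 2.4% → £79,000 × 2.4% × 32/365 = £166.2247
Total = £205.6164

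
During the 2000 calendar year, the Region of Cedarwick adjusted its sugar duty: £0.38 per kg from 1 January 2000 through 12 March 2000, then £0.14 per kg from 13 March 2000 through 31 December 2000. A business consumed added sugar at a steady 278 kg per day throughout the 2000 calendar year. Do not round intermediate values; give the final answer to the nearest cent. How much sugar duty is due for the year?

£19,048.56

1 January – 12 March 2000: 72 days × 278 kg/day = 20,016 kg at £0.38/kg → £7,606.08
13 March – 31 December 2000: 294 days × 278 kg/day = 81,732 kg at £0.14/kg → £11,442.48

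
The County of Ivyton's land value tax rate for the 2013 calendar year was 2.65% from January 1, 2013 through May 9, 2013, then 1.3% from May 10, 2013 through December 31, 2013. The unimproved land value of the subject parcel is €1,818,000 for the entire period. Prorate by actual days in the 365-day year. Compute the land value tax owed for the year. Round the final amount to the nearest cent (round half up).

January 1 – May 9, 2013: 129 days at 2.65% → €1,818,000 × 2.65% × 129/365 = €17,026.9397
May 10 – December 31, 2013: 236 days at 1.3% → €1,818,000 × 1.3% × 236/365 = €15,281.1616
Total = €32,308.1014

€32,308.10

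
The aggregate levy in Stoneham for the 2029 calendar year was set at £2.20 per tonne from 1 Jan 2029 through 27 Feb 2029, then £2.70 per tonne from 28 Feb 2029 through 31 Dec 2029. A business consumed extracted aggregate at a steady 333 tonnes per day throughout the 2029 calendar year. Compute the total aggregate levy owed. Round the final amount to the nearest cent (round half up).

£318,514.50

1 Jan – 27 Feb 2029: 58 days × 333 tonnes/day = 19,314 tonnes at £2.20/tonne → £42,490.80
28 Feb – 31 Dec 2029: 307 days × 333 tonnes/day = 102,231 tonnes at £2.70/tonne → £276,023.70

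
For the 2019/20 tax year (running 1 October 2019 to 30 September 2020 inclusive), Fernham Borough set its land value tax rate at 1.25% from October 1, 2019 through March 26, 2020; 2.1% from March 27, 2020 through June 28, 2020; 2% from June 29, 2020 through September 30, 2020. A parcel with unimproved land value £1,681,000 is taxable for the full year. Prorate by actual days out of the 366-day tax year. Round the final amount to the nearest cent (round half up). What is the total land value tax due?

October 1, 2019 – March 26, 2020: 178 days at 1.25% → £1,681,000 × 1.25% × 178/366 = £10,219.1940
March 27 – June 28, 2020: 94 days at 2.1% → £1,681,000 × 2.1% × 94/366 = £9,066.3770
June 29 – September 30, 2020: 94 days at 2% → £1,681,000 × 2% × 94/366 = £8,634.6448
Total = £27,920.2158

£27,920.22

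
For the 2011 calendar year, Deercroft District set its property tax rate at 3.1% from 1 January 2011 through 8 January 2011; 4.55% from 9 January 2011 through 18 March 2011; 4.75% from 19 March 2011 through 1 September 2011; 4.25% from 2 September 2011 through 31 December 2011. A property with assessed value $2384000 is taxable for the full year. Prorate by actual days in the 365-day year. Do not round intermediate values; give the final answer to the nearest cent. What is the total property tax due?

$107524.93

1 January – 8 January 2011: 8 days at 3.1% → $2384000 × 3.1% × 8/365 = $1619.8137
9 January – 18 March 2011: 69 days at 4.55% → $2384000 × 4.55% × 69/365 = $20505.6658
19 March – 1 September 2011: 167 days at 4.75% → $2384000 × 4.75% × 167/365 = $51811.1781
2 September – 31 December 2011: 121 days at 4.25% → $2384000 × 4.25% × 121/365 = $33588.2740
Total = $107524.9315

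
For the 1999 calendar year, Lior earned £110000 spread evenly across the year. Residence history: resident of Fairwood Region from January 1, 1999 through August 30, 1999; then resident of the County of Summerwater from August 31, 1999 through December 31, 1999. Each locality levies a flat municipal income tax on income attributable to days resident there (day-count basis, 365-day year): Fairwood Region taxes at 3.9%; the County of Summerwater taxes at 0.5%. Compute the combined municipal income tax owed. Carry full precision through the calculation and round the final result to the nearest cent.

£3029.67

Fairwood Region, January 1 – August 30, 1999: 242 days → £110000 × 3.9% × 242/365 = £2844.3288
The County of Summerwater, August 31 – December 31, 1999: 123 days → £110000 × 0.5% × 123/365 = £185.3425
Total = £3029.6712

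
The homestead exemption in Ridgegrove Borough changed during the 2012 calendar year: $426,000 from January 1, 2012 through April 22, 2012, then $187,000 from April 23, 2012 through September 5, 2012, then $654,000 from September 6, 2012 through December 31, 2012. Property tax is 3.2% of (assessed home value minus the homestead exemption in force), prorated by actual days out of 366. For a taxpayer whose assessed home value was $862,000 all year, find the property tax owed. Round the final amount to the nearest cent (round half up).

$14,461.55

January 1 – April 22, 2012: 113 days, exemption $426,000 → ($862,000 − $426,000) × 3.2% × 113/366 = $4,307.5847
April 23 – September 5, 2012: 136 days, exemption $187,000 → ($862,000 − $187,000) × 3.2% × 136/366 = $8,026.2295
September 6 – December 31, 2012: 117 days, exemption $654,000 → ($862,000 − $654,000) × 3.2% × 117/366 = $2,127.7377
Total = $14,461.5519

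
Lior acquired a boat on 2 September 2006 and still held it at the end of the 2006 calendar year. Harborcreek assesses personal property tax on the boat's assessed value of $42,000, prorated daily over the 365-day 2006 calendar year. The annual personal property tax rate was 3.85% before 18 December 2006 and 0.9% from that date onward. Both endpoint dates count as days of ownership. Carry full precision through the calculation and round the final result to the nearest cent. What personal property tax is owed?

2 September – 17 December 2006: 107 days at 3.85% → $42,000 × 3.85% × 107/365 = $474.0247
18 December – 31 December 2006: 14 days at 0.9% → $42,000 × 0.9% × 14/365 = $14.4986
Total = $488.5233

$488.52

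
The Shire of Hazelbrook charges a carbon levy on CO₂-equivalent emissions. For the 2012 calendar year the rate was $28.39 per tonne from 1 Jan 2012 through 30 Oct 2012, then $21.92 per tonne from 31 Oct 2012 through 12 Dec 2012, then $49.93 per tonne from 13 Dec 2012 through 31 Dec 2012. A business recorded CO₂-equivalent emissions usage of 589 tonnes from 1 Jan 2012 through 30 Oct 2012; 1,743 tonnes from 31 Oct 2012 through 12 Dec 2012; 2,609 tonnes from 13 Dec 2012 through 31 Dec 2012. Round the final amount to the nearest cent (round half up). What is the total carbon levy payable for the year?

1 Jan – 30 Oct 2012: 589 tonnes at $28.39/tonne → $16721.71
31 Oct – 12 Dec 2012: 1,743 tonnes at $21.92/tonne → $38206.56
13 Dec – 31 Dec 2012: 2,609 tonnes at $49.93/tonne → $130267.37

$185195.64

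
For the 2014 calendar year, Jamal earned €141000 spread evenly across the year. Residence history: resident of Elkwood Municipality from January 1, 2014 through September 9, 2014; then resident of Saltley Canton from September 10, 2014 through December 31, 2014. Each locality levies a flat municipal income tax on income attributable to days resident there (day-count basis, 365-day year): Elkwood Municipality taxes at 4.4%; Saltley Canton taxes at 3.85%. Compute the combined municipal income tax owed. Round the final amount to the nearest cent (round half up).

€5963.91

Elkwood Municipality, January 1 – September 9, 2014: 252 days → €141000 × 4.4% × 252/365 = €4283.3096
Saltley Canton, September 10 – December 31, 2014: 113 days → €141000 × 3.85% × 113/365 = €1680.6041
Total = €5963.9137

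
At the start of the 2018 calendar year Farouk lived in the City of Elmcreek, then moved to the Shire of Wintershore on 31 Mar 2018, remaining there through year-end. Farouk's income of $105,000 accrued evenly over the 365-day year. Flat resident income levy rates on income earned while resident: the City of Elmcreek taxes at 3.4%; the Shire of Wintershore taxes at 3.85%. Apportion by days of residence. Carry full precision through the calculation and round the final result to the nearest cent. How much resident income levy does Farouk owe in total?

$3,927.29

The City of Elmcreek, 1 Jan – 30 Mar 2018: 89 days → $105,000 × 3.4% × 89/365 = $870.4932
The Shire of Wintershore, 31 Mar – 31 Dec 2018: 276 days → $105,000 × 3.85% × 276/365 = $3,056.7945
Total = $3,927.2877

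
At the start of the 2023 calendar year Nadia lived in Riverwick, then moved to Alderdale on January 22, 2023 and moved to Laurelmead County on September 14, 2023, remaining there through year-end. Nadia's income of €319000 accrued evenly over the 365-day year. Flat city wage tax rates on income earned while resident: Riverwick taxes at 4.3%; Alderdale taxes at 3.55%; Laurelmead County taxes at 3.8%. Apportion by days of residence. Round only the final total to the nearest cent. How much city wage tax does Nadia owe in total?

Riverwick, January 1 – January 21, 2023: 21 days → €319000 × 4.3% × 21/365 = €789.1973
Alderdale, January 22 – September 13, 2023: 235 days → €319000 × 3.55% × 235/365 = €7291.1164
Laurelmead County, September 14 – December 31, 2023: 109 days → €319000 × 3.8% × 109/365 = €3619.9945
Total = €11700.3082

€11700.31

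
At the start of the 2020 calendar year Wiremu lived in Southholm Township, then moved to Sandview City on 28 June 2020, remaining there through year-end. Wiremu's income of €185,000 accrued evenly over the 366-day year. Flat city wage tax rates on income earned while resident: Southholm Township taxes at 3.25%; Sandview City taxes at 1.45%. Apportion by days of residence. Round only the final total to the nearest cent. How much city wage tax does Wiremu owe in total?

€4,311.11

Southholm Township, 1 January – 27 June 2020: 179 days → €185,000 × 3.25% × 179/366 = €2,940.5396
Sandview City, 28 June – 31 December 2020: 187 days → €185,000 × 1.45% × 187/366 = €1,370.5669
Total = €4,311.1066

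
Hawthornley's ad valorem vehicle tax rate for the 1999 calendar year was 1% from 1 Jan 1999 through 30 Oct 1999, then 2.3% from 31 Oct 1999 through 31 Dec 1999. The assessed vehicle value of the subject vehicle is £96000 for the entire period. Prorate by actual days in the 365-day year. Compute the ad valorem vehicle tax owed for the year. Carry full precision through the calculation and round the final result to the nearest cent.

£1171.99

1 Jan – 30 Oct 1999: 303 days at 1% → £96000 × 1% × 303/365 = £796.9315
31 Oct – 31 Dec 1999: 62 days at 2.3% → £96000 × 2.3% × 62/365 = £375.0575
Total = £1171.9890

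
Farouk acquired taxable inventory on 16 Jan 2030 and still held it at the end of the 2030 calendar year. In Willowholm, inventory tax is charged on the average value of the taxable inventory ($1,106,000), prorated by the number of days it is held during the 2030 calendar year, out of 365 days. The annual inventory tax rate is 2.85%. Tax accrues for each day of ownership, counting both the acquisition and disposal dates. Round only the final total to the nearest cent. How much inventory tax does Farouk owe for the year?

Days held (16 Jan – 31 Dec 2030): 350 out of 365
Tax = $1,106,000 × 2.85% × 350/365 = $30,225.6164

$30,225.62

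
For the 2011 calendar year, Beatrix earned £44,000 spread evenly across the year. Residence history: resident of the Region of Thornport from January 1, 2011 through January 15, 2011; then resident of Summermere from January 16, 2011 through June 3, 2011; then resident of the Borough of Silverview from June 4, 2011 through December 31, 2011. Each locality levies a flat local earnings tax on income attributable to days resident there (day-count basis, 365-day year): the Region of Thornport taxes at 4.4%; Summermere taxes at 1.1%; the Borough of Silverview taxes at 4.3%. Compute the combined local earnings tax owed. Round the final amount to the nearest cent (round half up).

The Region of Thornport, January 1 – January 15, 2011: 15 days → £44,000 × 4.4% × 15/365 = £79.5616
Summermere, January 16 – June 3, 2011: 139 days → £44,000 × 1.1% × 139/365 = £184.3178
The Borough of Silverview, June 4 – December 31, 2011: 211 days → £44,000 × 4.3% × 211/365 = £1,093.7315
Total = £1,357.6110

£1,357.61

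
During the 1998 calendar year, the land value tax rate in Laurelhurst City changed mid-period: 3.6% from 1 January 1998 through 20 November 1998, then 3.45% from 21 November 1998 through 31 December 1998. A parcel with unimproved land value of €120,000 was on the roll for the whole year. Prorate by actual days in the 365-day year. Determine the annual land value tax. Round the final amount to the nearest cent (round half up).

€4,299.78

1 January – 20 November 1998: 324 days at 3.6% → €120,000 × 3.6% × 324/365 = €3,834.7397
21 November – 31 December 1998: 41 days at 3.45% → €120,000 × 3.45% × 41/365 = €465.0411
Total = €4,299.7808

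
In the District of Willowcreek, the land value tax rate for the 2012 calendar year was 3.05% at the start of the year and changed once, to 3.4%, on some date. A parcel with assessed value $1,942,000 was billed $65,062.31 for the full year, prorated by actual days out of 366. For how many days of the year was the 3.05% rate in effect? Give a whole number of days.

52 days

Let d = days at the first rate; then 366 − d days at the second rate.
$1,942,000 × [3.05%·d + 3.4%·(366−d)] / 366 = $65,062.31
Solving gives d = 52, so the new rate took effect on 22 Feb 2012.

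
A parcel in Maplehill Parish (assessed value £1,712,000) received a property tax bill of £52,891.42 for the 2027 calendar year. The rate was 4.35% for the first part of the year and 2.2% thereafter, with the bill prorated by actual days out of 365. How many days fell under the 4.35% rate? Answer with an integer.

Let d = days at the first rate; then 365 − d days at the second rate.
£1,712,000 × [4.35%·d + 2.2%·(365−d)] / 365 = £52,891.42
Solving gives d = 151, so the new rate took effect on June 1, 2027.

151 days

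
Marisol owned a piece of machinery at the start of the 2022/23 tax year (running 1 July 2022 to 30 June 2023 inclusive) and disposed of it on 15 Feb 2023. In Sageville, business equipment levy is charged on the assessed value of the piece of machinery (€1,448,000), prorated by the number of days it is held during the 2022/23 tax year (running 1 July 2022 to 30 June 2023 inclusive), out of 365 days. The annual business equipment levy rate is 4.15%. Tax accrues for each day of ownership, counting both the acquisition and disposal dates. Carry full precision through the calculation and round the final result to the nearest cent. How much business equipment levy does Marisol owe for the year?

Days held (1 Jul 2022 – 15 Feb 2023): 230 out of 365
Tax = €1,448,000 × 4.15% × 230/365 = €37,866.1918

€37,866.19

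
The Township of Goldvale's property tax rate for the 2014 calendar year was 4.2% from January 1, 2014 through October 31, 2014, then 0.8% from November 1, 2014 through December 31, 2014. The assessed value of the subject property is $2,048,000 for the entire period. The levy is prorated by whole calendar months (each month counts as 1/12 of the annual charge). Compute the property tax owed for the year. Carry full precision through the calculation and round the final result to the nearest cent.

$74,410.67

January 1 – October 31, 2014: 10 months at 4.2% → $2,048,000 × 4.2% × 10/12 = $71,680.0000
November 1 – December 31, 2014: 2 months at 0.8% → $2,048,000 × 0.8% × 2/12 = $2,730.6667
Total = $74,410.6667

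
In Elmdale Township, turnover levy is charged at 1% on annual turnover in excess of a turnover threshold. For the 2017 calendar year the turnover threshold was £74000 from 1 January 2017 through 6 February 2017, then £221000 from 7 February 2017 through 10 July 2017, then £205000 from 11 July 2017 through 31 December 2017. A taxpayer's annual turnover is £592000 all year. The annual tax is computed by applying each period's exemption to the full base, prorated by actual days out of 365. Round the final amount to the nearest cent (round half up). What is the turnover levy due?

£3935.29

1 January – 6 February 2017: 37 days, exemption £74000 → (£592000 − £74000) × 1% × 37/365 = £525.0959
7 February – 10 July 2017: 154 days, exemption £221000 → (£592000 − £221000) × 1% × 154/365 = £1565.3151
11 July – 31 December 2017: 174 days, exemption £205000 → (£592000 − £205000) × 1% × 174/365 = £1844.8767
Total = £3935.2877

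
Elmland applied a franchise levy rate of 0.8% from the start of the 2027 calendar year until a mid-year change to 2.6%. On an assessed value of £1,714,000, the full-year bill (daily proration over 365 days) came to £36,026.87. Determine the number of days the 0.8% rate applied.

101 days

Let d = days at the first rate; then 365 − d days at the second rate.
£1,714,000 × [0.8%·d + 2.6%·(365−d)] / 365 = £36,026.87
Solving gives d = 101, so the new rate took effect on April 12, 2027.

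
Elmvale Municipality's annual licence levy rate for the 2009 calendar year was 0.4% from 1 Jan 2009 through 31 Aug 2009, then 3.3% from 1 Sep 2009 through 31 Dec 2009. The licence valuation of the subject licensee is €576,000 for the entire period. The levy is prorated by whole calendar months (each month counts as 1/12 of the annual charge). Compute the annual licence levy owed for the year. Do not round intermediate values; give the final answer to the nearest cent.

1 Jan – 31 Aug 2009: 8 months at 0.4% → €576,000 × 0.4% × 8/12 = €1,536.0000
1 Sep – 31 Dec 2009: 4 months at 3.3% → €576,000 × 3.3% × 4/12 = €6,336.0000
Total = €7,872.0000

€7,872.00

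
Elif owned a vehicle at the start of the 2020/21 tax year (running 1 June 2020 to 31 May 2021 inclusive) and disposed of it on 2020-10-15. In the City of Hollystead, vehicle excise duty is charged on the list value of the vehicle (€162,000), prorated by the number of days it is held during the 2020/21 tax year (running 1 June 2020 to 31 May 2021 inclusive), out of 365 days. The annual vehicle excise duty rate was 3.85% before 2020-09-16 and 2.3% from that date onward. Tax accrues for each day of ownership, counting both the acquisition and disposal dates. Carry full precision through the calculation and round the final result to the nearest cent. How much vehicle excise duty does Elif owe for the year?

€2,134.63

2020-06-01 to 2020-09-15: 107 days at 3.85% → €162,000 × 3.85% × 107/365 = €1,828.3808
2020-09-16 to 2020-10-15: 30 days at 2.3% → €162,000 × 2.3% × 30/365 = €306.2466
Total = €2,134.6274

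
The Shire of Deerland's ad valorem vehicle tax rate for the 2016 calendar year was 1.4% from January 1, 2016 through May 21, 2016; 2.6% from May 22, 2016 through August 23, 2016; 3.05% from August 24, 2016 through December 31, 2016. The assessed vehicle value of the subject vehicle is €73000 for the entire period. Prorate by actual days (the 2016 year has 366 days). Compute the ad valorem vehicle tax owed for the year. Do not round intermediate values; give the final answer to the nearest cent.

January 1 – May 21, 2016: 142 days at 1.4% → €73000 × 1.4% × 142/366 = €396.5137
May 22 – August 23, 2016: 94 days at 2.6% → €73000 × 2.6% × 94/366 = €487.4645
August 24 – December 31, 2016: 130 days at 3.05% → €73000 × 3.05% × 130/366 = €790.8333
Total = €1674.8115

€1674.81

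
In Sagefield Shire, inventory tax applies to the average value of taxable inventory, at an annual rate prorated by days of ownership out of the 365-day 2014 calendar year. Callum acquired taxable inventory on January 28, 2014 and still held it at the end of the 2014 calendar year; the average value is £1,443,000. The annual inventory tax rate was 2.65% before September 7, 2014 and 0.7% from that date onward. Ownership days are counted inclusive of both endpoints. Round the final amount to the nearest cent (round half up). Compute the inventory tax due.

January 28 – September 6, 2014: 222 days at 2.65% → £1,443,000 × 2.65% × 222/365 = £23,257.9973
September 7 – December 31, 2014: 116 days at 0.7% → £1,443,000 × 0.7% × 116/365 = £3,210.1808
Total = £26,468.1781

£26,468.18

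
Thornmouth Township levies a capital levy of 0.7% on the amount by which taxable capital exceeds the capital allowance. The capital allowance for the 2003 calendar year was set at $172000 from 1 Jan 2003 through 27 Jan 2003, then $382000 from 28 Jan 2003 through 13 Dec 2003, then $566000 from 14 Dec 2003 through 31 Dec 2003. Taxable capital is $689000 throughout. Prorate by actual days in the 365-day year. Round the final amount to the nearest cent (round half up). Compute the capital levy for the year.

1 Jan – 27 Jan 2003: 27 days, exemption $172000 → ($689000 − $172000) × 0.7% × 27/365 = $267.7068
28 Jan – 13 Dec 2003: 320 days, exemption $382000 → ($689000 − $382000) × 0.7% × 320/365 = $1884.0548
14 Dec – 31 Dec 2003: 18 days, exemption $566000 → ($689000 − $566000) × 0.7% × 18/365 = $42.4603
Total = $2194.2219

$2194.22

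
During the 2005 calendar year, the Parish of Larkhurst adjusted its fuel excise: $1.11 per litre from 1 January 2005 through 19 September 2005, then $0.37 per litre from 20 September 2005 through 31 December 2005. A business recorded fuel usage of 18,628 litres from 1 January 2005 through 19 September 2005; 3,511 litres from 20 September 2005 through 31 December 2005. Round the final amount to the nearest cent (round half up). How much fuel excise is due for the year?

$21,976.15

1 January – 19 September 2005: 18,628 litres at $1.11/litre → $20,677.08
20 September – 31 December 2005: 3,511 litres at $0.37/litre → $1,299.07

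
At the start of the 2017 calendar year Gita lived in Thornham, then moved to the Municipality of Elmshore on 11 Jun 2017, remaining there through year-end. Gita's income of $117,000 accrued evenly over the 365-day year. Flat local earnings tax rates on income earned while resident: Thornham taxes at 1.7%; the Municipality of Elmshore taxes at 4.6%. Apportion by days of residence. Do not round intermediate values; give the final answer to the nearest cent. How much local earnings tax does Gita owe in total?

Thornham, 1 Jan – 10 Jun 2017: 161 days → $117,000 × 1.7% × 161/365 = $877.3397
The Municipality of Elmshore, 11 Jun – 31 Dec 2017: 204 days → $117,000 × 4.6% × 204/365 = $3,008.0219
Total = $3,885.3616

$3,885.36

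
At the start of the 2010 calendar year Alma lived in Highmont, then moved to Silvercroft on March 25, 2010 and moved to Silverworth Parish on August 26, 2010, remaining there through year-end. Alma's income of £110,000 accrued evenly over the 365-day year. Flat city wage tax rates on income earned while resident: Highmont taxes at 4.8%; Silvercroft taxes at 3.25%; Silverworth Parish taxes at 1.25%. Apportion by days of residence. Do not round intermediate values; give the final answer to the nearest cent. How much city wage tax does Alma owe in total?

£3,191.21

Highmont, January 1 – March 24, 2010: 83 days → £110,000 × 4.8% × 83/365 = £1,200.6575
Silvercroft, March 25 – August 25, 2010: 154 days → £110,000 × 3.25% × 154/365 = £1,508.3562
Silverworth Parish, August 26 – December 31, 2010: 128 days → £110,000 × 1.25% × 128/365 = £482.1918
Total = £3,191.2055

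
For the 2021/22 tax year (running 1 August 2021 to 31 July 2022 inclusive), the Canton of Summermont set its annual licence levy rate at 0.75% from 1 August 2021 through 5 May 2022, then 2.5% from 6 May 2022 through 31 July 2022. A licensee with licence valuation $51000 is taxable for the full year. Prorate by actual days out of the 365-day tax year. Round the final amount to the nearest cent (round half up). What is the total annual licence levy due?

1 August 2021 – 5 May 2022: 278 days at 0.75% → $51000 × 0.75% × 278/365 = $291.3288
6 May – 31 July 2022: 87 days at 2.5% → $51000 × 2.5% × 87/365 = $303.9041
Total = $595.2329

$595.23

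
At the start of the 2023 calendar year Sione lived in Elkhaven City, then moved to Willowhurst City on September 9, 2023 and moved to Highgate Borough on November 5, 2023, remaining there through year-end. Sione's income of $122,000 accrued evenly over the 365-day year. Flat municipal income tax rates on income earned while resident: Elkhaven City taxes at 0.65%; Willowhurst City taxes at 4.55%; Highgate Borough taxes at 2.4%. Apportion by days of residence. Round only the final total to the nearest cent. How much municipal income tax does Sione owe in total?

Elkhaven City, January 1 – September 8, 2023: 251 days → $122,000 × 0.65% × 251/365 = $545.3233
Willowhurst City, September 9 – November 4, 2023: 57 days → $122,000 × 4.55% × 57/365 = $866.8685
Highgate Borough, November 5 – December 31, 2023: 57 days → $122,000 × 2.4% × 57/365 = $457.2493
Total = $1,869.4411

$1,869.44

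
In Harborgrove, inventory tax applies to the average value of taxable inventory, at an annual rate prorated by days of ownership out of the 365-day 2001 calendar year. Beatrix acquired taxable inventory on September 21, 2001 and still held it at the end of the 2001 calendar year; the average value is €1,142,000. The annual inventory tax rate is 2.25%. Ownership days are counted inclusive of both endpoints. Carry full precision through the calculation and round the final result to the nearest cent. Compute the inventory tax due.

€7,180.52

Days held (September 21 – December 31, 2001): 102 out of 365
Tax = €1,142,000 × 2.25% × 102/365 = €7,180.5205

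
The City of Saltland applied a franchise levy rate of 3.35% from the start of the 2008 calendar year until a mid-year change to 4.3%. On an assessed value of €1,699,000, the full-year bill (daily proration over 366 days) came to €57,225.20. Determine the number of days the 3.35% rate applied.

Let d = days at the first rate; then 366 − d days at the second rate.
€1,699,000 × [3.35%·d + 4.3%·(366−d)] / 366 = €57,225.20
Solving gives d = 359, so the new rate took effect on December 25, 2008.

359 days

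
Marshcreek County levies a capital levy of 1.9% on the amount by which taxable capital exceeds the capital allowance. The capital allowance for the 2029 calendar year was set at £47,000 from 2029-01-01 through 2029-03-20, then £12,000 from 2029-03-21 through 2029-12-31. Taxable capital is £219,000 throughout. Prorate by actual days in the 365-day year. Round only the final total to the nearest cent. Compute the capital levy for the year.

£3,789.07

2029-01-01 to 2029-03-20: 79 days, exemption £47,000 → (£219,000 − £47,000) × 1.9% × 79/365 = £707.3205
2029-03-21 to 2029-12-31: 286 days, exemption £12,000 → (£219,000 − £12,000) × 1.9% × 286/365 = £3,081.7479
Total = £3,789.0685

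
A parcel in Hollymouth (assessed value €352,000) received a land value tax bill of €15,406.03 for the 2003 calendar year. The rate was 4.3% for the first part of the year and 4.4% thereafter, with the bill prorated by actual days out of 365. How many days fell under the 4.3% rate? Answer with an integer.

85 days

Let d = days at the first rate; then 365 − d days at the second rate.
€352,000 × [4.3%·d + 4.4%·(365−d)] / 365 = €15,406.03
Solving gives d = 85, so the new rate took effect on 27 March 2003.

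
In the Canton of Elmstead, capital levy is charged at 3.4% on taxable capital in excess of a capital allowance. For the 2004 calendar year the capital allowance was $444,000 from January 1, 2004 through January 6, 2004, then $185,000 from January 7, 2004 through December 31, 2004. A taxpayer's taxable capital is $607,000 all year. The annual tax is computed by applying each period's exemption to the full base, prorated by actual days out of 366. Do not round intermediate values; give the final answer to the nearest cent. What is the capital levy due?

January 1 – January 6, 2004: 6 days, exemption $444,000 → ($607,000 − $444,000) × 3.4% × 6/366 = $90.8525
January 7 – December 31, 2004: 360 days, exemption $185,000 → ($607,000 − $185,000) × 3.4% × 360/366 = $14,112.7869
Total = $14,203.6393

$14,203.64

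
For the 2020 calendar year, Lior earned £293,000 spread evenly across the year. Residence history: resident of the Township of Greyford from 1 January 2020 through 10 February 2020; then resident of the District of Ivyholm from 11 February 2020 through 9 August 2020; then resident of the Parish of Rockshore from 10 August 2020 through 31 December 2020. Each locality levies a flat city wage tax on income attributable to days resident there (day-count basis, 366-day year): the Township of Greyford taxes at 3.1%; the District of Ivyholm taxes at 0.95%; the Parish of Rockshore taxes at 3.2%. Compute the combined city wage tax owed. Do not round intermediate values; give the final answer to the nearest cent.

£6,082.95

The Township of Greyford, 1 January – 10 February 2020: 41 days → £293,000 × 3.1% × 41/366 = £1,017.4945
The District of Ivyholm, 11 February – 9 August 2020: 181 days → £293,000 × 0.95% × 181/366 = £1,376.5396
The Parish of Rockshore, 10 August – 31 December 2020: 144 days → £293,000 × 3.2% × 144/366 = £3,688.9180
Total = £6,082.9522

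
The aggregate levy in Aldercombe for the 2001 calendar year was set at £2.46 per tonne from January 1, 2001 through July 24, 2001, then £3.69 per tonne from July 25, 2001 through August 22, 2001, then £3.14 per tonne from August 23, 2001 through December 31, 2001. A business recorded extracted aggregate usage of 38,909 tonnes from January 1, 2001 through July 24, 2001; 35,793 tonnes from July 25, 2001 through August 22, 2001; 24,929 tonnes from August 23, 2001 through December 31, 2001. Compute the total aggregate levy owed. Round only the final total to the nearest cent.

£306,069.37

January 1 – July 24, 2001: 38,909 tonnes at £2.46/tonne → £95,716.14
July 25 – August 22, 2001: 35,793 tonnes at £3.69/tonne → £132,076.17
August 23 – December 31, 2001: 24,929 tonnes at £3.14/tonne → £78,277.06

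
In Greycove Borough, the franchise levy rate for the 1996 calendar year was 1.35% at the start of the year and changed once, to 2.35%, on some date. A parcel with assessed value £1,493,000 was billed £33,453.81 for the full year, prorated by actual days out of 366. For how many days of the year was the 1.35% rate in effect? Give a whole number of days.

40 days

Let d = days at the first rate; then 366 − d days at the second rate.
£1,493,000 × [1.35%·d + 2.35%·(366−d)] / 366 = £33,453.81
Solving gives d = 40, so the new rate took effect on 10 Feb 1996.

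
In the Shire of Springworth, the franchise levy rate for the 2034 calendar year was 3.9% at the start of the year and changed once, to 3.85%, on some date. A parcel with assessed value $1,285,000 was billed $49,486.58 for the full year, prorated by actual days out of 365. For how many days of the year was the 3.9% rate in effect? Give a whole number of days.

8 days

Let d = days at the first rate; then 365 − d days at the second rate.
$1,285,000 × [3.9%·d + 3.85%·(365−d)] / 365 = $49,486.58
Solving gives d = 8, so the new rate took effect on 9 January 2034.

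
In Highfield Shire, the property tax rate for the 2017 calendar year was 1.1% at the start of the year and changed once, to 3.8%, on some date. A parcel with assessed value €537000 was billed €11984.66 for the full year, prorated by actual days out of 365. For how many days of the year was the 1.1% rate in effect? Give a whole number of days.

Let d = days at the first rate; then 365 − d days at the second rate.
€537000 × [1.1%·d + 3.8%·(365−d)] / 365 = €11984.66
Solving gives d = 212, so the new rate took effect on August 1, 2017.

212 days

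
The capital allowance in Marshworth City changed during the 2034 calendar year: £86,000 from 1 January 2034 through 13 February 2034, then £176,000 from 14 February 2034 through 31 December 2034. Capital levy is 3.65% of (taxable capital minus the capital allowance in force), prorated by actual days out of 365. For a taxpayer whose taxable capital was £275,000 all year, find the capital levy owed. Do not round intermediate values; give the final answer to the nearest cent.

1 January – 13 February 2034: 44 days, exemption £86,000 → (£275,000 − £86,000) × 3.65% × 44/365 = £831.6000
14 February – 31 December 2034: 321 days, exemption £176,000 → (£275,000 − £176,000) × 3.65% × 321/365 = £3,177.9000
Total = £4,009.5000

£4,009.50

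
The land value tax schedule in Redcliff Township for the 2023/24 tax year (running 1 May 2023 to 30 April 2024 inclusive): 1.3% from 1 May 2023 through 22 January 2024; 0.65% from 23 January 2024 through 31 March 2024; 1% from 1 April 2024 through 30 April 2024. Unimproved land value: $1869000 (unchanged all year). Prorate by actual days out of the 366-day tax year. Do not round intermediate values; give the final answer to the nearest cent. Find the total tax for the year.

$21547.12

1 May 2023 – 22 January 2024: 267 days at 1.3% → $1869000 × 1.3% × 267/366 = $17724.8607
23 January – 31 March 2024: 69 days at 0.65% → $1869000 × 0.65% × 69/366 = $2290.2910
1 April – 30 April 2024: 30 days at 1% → $1869000 × 1% × 30/366 = $1531.9672
Total = $21547.1189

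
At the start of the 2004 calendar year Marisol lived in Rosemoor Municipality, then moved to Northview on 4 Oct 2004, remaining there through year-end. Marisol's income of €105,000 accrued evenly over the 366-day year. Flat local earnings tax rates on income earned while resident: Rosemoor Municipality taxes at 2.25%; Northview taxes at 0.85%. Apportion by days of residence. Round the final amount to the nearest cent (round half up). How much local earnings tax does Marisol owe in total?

Rosemoor Municipality, 1 Jan – 3 Oct 2004: 277 days → €105,000 × 2.25% × 277/366 = €1,788.0123
Northview, 4 Oct – 31 Dec 2004: 89 days → €105,000 × 0.85% × 89/366 = €217.0287
Total = €2,005.0410

€2,005.04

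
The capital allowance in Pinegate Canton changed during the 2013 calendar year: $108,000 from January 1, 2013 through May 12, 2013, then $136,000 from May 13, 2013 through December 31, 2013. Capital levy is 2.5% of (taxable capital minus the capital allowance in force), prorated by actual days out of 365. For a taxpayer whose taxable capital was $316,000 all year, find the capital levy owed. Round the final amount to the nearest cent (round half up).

$4,753.15

January 1 – May 12, 2013: 132 days, exemption $108,000 → ($316,000 − $108,000) × 2.5% × 132/365 = $1,880.5479
May 13 – December 31, 2013: 233 days, exemption $136,000 → ($316,000 − $136,000) × 2.5% × 233/365 = $2,872.6027
Total = $4,753.1507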